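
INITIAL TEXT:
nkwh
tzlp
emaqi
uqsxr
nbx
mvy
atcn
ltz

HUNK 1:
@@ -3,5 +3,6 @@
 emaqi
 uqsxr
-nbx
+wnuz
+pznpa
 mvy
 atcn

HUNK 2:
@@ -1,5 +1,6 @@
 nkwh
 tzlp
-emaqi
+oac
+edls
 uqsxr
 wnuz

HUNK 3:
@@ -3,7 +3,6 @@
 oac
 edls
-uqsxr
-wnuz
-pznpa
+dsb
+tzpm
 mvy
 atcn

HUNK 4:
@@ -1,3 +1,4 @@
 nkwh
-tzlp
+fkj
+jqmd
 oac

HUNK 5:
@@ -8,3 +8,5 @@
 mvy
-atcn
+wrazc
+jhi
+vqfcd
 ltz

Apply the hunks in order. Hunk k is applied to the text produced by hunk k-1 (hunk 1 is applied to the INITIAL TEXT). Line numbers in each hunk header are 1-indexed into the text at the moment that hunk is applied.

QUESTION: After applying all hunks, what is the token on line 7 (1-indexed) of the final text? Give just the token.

Hunk 1: at line 3 remove [nbx] add [wnuz,pznpa] -> 9 lines: nkwh tzlp emaqi uqsxr wnuz pznpa mvy atcn ltz
Hunk 2: at line 1 remove [emaqi] add [oac,edls] -> 10 lines: nkwh tzlp oac edls uqsxr wnuz pznpa mvy atcn ltz
Hunk 3: at line 3 remove [uqsxr,wnuz,pznpa] add [dsb,tzpm] -> 9 lines: nkwh tzlp oac edls dsb tzpm mvy atcn ltz
Hunk 4: at line 1 remove [tzlp] add [fkj,jqmd] -> 10 lines: nkwh fkj jqmd oac edls dsb tzpm mvy atcn ltz
Hunk 5: at line 8 remove [atcn] add [wrazc,jhi,vqfcd] -> 12 lines: nkwh fkj jqmd oac edls dsb tzpm mvy wrazc jhi vqfcd ltz
Final line 7: tzpm

Answer: tzpm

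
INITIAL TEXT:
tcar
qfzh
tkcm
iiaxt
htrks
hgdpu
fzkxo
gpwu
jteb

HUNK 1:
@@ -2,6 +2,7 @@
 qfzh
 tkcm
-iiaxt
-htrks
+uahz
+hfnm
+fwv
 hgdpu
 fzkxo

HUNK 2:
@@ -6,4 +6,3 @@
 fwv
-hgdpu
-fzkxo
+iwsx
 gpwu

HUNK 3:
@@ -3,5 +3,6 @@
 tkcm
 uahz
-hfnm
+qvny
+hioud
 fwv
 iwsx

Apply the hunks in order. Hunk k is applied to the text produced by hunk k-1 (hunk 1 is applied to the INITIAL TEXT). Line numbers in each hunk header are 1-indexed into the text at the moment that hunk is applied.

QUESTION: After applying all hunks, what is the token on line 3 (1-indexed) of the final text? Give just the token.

Answer: tkcm

Derivation:
Hunk 1: at line 2 remove [iiaxt,htrks] add [uahz,hfnm,fwv] -> 10 lines: tcar qfzh tkcm uahz hfnm fwv hgdpu fzkxo gpwu jteb
Hunk 2: at line 6 remove [hgdpu,fzkxo] add [iwsx] -> 9 lines: tcar qfzh tkcm uahz hfnm fwv iwsx gpwu jteb
Hunk 3: at line 3 remove [hfnm] add [qvny,hioud] -> 10 lines: tcar qfzh tkcm uahz qvny hioud fwv iwsx gpwu jteb
Final line 3: tkcm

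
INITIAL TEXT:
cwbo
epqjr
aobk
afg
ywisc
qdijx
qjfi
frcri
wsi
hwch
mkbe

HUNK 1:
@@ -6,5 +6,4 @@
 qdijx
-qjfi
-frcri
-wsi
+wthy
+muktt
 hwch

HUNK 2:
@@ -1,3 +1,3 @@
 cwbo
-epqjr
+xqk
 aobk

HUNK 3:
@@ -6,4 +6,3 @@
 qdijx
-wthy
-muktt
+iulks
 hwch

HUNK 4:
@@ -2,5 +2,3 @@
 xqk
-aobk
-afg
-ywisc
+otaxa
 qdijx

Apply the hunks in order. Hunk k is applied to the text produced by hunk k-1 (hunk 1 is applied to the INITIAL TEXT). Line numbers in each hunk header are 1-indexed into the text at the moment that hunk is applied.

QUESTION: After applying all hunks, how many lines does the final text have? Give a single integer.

Answer: 7

Derivation:
Hunk 1: at line 6 remove [qjfi,frcri,wsi] add [wthy,muktt] -> 10 lines: cwbo epqjr aobk afg ywisc qdijx wthy muktt hwch mkbe
Hunk 2: at line 1 remove [epqjr] add [xqk] -> 10 lines: cwbo xqk aobk afg ywisc qdijx wthy muktt hwch mkbe
Hunk 3: at line 6 remove [wthy,muktt] add [iulks] -> 9 lines: cwbo xqk aobk afg ywisc qdijx iulks hwch mkbe
Hunk 4: at line 2 remove [aobk,afg,ywisc] add [otaxa] -> 7 lines: cwbo xqk otaxa qdijx iulks hwch mkbe
Final line count: 7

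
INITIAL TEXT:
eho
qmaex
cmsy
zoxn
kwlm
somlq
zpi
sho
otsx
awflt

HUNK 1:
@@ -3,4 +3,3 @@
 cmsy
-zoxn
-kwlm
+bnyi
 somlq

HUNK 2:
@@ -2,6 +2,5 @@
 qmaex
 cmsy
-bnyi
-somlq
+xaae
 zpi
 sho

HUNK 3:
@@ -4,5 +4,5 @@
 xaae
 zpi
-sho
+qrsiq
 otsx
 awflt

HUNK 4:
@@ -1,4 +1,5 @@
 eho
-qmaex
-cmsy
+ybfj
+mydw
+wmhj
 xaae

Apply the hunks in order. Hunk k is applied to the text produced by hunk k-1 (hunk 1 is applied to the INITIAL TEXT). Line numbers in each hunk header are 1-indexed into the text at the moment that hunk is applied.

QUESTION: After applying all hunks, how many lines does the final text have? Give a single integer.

Answer: 9

Derivation:
Hunk 1: at line 3 remove [zoxn,kwlm] add [bnyi] -> 9 lines: eho qmaex cmsy bnyi somlq zpi sho otsx awflt
Hunk 2: at line 2 remove [bnyi,somlq] add [xaae] -> 8 lines: eho qmaex cmsy xaae zpi sho otsx awflt
Hunk 3: at line 4 remove [sho] add [qrsiq] -> 8 lines: eho qmaex cmsy xaae zpi qrsiq otsx awflt
Hunk 4: at line 1 remove [qmaex,cmsy] add [ybfj,mydw,wmhj] -> 9 lines: eho ybfj mydw wmhj xaae zpi qrsiq otsx awflt
Final line count: 9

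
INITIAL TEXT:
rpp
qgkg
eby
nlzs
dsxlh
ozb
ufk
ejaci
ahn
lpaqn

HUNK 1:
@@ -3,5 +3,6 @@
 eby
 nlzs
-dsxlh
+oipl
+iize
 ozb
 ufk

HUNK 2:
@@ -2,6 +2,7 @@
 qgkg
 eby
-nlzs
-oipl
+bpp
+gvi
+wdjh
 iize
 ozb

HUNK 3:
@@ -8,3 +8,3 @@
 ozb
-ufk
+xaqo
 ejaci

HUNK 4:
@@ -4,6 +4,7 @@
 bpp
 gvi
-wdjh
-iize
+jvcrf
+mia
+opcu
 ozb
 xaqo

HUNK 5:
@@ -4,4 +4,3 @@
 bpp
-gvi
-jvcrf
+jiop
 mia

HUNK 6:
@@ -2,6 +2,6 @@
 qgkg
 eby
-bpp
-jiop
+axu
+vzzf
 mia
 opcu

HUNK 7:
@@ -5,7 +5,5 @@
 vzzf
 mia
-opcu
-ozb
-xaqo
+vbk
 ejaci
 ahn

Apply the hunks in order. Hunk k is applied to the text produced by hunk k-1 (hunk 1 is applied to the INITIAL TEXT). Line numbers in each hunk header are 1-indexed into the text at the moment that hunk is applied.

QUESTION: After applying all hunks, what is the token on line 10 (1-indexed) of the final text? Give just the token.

Answer: lpaqn

Derivation:
Hunk 1: at line 3 remove [dsxlh] add [oipl,iize] -> 11 lines: rpp qgkg eby nlzs oipl iize ozb ufk ejaci ahn lpaqn
Hunk 2: at line 2 remove [nlzs,oipl] add [bpp,gvi,wdjh] -> 12 lines: rpp qgkg eby bpp gvi wdjh iize ozb ufk ejaci ahn lpaqn
Hunk 3: at line 8 remove [ufk] add [xaqo] -> 12 lines: rpp qgkg eby bpp gvi wdjh iize ozb xaqo ejaci ahn lpaqn
Hunk 4: at line 4 remove [wdjh,iize] add [jvcrf,mia,opcu] -> 13 lines: rpp qgkg eby bpp gvi jvcrf mia opcu ozb xaqo ejaci ahn lpaqn
Hunk 5: at line 4 remove [gvi,jvcrf] add [jiop] -> 12 lines: rpp qgkg eby bpp jiop mia opcu ozb xaqo ejaci ahn lpaqn
Hunk 6: at line 2 remove [bpp,jiop] add [axu,vzzf] -> 12 lines: rpp qgkg eby axu vzzf mia opcu ozb xaqo ejaci ahn lpaqn
Hunk 7: at line 5 remove [opcu,ozb,xaqo] add [vbk] -> 10 lines: rpp qgkg eby axu vzzf mia vbk ejaci ahn lpaqn
Final line 10: lpaqn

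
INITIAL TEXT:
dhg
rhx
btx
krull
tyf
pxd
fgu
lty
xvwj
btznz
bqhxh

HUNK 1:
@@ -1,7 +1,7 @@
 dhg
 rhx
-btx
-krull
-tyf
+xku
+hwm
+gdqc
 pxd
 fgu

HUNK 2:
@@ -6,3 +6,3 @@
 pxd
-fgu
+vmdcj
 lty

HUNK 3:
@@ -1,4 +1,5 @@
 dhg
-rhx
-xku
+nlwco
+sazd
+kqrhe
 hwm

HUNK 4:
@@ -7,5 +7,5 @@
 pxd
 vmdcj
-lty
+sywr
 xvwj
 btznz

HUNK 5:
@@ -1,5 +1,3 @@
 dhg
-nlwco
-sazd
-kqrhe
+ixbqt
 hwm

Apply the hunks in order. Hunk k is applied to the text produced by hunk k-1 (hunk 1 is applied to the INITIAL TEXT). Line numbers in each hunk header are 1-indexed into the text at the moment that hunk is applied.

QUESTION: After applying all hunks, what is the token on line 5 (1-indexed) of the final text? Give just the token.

Answer: pxd

Derivation:
Hunk 1: at line 1 remove [btx,krull,tyf] add [xku,hwm,gdqc] -> 11 lines: dhg rhx xku hwm gdqc pxd fgu lty xvwj btznz bqhxh
Hunk 2: at line 6 remove [fgu] add [vmdcj] -> 11 lines: dhg rhx xku hwm gdqc pxd vmdcj lty xvwj btznz bqhxh
Hunk 3: at line 1 remove [rhx,xku] add [nlwco,sazd,kqrhe] -> 12 lines: dhg nlwco sazd kqrhe hwm gdqc pxd vmdcj lty xvwj btznz bqhxh
Hunk 4: at line 7 remove [lty] add [sywr] -> 12 lines: dhg nlwco sazd kqrhe hwm gdqc pxd vmdcj sywr xvwj btznz bqhxh
Hunk 5: at line 1 remove [nlwco,sazd,kqrhe] add [ixbqt] -> 10 lines: dhg ixbqt hwm gdqc pxd vmdcj sywr xvwj btznz bqhxh
Final line 5: pxd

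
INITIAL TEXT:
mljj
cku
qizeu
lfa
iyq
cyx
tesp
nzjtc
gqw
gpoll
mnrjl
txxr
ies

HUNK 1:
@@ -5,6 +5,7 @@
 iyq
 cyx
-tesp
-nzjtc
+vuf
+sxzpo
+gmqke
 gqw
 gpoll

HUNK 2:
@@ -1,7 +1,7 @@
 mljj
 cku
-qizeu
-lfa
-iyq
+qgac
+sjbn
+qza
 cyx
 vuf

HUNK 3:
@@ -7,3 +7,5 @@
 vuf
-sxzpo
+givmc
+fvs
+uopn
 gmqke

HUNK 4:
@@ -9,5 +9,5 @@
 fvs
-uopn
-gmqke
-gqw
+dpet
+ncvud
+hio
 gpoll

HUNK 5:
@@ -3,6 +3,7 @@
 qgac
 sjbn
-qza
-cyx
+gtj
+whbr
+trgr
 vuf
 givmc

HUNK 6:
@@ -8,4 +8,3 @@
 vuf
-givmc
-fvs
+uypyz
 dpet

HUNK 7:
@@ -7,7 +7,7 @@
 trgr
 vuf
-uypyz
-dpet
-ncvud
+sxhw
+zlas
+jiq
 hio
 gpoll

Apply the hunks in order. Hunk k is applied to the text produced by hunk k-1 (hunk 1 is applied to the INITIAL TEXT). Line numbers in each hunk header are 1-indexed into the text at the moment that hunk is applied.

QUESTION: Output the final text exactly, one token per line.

Hunk 1: at line 5 remove [tesp,nzjtc] add [vuf,sxzpo,gmqke] -> 14 lines: mljj cku qizeu lfa iyq cyx vuf sxzpo gmqke gqw gpoll mnrjl txxr ies
Hunk 2: at line 1 remove [qizeu,lfa,iyq] add [qgac,sjbn,qza] -> 14 lines: mljj cku qgac sjbn qza cyx vuf sxzpo gmqke gqw gpoll mnrjl txxr ies
Hunk 3: at line 7 remove [sxzpo] add [givmc,fvs,uopn] -> 16 lines: mljj cku qgac sjbn qza cyx vuf givmc fvs uopn gmqke gqw gpoll mnrjl txxr ies
Hunk 4: at line 9 remove [uopn,gmqke,gqw] add [dpet,ncvud,hio] -> 16 lines: mljj cku qgac sjbn qza cyx vuf givmc fvs dpet ncvud hio gpoll mnrjl txxr ies
Hunk 5: at line 3 remove [qza,cyx] add [gtj,whbr,trgr] -> 17 lines: mljj cku qgac sjbn gtj whbr trgr vuf givmc fvs dpet ncvud hio gpoll mnrjl txxr ies
Hunk 6: at line 8 remove [givmc,fvs] add [uypyz] -> 16 lines: mljj cku qgac sjbn gtj whbr trgr vuf uypyz dpet ncvud hio gpoll mnrjl txxr ies
Hunk 7: at line 7 remove [uypyz,dpet,ncvud] add [sxhw,zlas,jiq] -> 16 lines: mljj cku qgac sjbn gtj whbr trgr vuf sxhw zlas jiq hio gpoll mnrjl txxr ies

Answer: mljj
cku
qgac
sjbn
gtj
whbr
trgr
vuf
sxhw
zlas
jiq
hio
gpoll
mnrjl
txxr
ies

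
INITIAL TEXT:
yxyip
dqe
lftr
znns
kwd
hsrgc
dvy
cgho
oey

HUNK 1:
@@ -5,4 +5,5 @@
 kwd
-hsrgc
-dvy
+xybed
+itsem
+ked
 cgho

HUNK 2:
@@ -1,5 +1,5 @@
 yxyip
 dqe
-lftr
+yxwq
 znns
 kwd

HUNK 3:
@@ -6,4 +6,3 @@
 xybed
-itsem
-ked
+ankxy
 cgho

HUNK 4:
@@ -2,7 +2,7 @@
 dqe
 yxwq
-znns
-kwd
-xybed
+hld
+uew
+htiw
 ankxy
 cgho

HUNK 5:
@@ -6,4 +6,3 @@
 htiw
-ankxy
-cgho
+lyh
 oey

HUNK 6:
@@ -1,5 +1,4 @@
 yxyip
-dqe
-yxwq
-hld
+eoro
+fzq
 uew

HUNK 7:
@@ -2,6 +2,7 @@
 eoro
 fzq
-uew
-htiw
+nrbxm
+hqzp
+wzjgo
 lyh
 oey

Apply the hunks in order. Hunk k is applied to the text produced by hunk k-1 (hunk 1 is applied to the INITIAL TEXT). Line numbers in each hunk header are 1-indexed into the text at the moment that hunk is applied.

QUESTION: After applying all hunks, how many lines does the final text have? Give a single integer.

Hunk 1: at line 5 remove [hsrgc,dvy] add [xybed,itsem,ked] -> 10 lines: yxyip dqe lftr znns kwd xybed itsem ked cgho oey
Hunk 2: at line 1 remove [lftr] add [yxwq] -> 10 lines: yxyip dqe yxwq znns kwd xybed itsem ked cgho oey
Hunk 3: at line 6 remove [itsem,ked] add [ankxy] -> 9 lines: yxyip dqe yxwq znns kwd xybed ankxy cgho oey
Hunk 4: at line 2 remove [znns,kwd,xybed] add [hld,uew,htiw] -> 9 lines: yxyip dqe yxwq hld uew htiw ankxy cgho oey
Hunk 5: at line 6 remove [ankxy,cgho] add [lyh] -> 8 lines: yxyip dqe yxwq hld uew htiw lyh oey
Hunk 6: at line 1 remove [dqe,yxwq,hld] add [eoro,fzq] -> 7 lines: yxyip eoro fzq uew htiw lyh oey
Hunk 7: at line 2 remove [uew,htiw] add [nrbxm,hqzp,wzjgo] -> 8 lines: yxyip eoro fzq nrbxm hqzp wzjgo lyh oey
Final line count: 8

Answer: 8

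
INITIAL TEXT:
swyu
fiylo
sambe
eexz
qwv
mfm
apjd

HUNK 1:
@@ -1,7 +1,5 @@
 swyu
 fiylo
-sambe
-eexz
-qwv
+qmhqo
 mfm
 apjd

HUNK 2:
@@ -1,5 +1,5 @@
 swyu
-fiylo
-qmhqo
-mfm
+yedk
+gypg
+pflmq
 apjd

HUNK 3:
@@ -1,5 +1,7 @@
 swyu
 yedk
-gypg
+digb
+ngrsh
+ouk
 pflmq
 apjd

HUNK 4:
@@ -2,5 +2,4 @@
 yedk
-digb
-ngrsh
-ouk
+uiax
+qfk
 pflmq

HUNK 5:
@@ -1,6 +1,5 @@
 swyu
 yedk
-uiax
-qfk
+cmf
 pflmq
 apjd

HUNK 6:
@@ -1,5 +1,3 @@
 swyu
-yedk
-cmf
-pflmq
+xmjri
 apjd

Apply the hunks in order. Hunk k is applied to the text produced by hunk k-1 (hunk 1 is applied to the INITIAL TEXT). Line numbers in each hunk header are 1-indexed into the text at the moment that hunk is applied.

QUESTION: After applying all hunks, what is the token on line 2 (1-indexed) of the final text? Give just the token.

Hunk 1: at line 1 remove [sambe,eexz,qwv] add [qmhqo] -> 5 lines: swyu fiylo qmhqo mfm apjd
Hunk 2: at line 1 remove [fiylo,qmhqo,mfm] add [yedk,gypg,pflmq] -> 5 lines: swyu yedk gypg pflmq apjd
Hunk 3: at line 1 remove [gypg] add [digb,ngrsh,ouk] -> 7 lines: swyu yedk digb ngrsh ouk pflmq apjd
Hunk 4: at line 2 remove [digb,ngrsh,ouk] add [uiax,qfk] -> 6 lines: swyu yedk uiax qfk pflmq apjd
Hunk 5: at line 1 remove [uiax,qfk] add [cmf] -> 5 lines: swyu yedk cmf pflmq apjd
Hunk 6: at line 1 remove [yedk,cmf,pflmq] add [xmjri] -> 3 lines: swyu xmjri apjd
Final line 2: xmjri

Answer: xmjri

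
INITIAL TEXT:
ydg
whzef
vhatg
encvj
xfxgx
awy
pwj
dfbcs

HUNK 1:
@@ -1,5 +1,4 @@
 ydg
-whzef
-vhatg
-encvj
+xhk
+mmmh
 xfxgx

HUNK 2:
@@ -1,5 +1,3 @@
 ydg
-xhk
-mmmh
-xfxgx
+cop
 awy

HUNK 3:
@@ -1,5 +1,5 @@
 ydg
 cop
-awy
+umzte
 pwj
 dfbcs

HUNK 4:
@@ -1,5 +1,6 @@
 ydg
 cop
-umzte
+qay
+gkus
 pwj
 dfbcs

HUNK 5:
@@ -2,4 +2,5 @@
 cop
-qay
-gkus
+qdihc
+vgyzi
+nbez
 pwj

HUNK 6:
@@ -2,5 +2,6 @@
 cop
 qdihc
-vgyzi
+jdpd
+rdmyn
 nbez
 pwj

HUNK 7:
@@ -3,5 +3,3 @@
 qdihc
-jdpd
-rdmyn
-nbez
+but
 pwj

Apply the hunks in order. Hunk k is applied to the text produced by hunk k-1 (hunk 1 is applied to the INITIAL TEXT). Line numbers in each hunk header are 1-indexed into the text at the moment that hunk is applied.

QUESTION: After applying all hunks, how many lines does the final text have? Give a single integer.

Answer: 6

Derivation:
Hunk 1: at line 1 remove [whzef,vhatg,encvj] add [xhk,mmmh] -> 7 lines: ydg xhk mmmh xfxgx awy pwj dfbcs
Hunk 2: at line 1 remove [xhk,mmmh,xfxgx] add [cop] -> 5 lines: ydg cop awy pwj dfbcs
Hunk 3: at line 1 remove [awy] add [umzte] -> 5 lines: ydg cop umzte pwj dfbcs
Hunk 4: at line 1 remove [umzte] add [qay,gkus] -> 6 lines: ydg cop qay gkus pwj dfbcs
Hunk 5: at line 2 remove [qay,gkus] add [qdihc,vgyzi,nbez] -> 7 lines: ydg cop qdihc vgyzi nbez pwj dfbcs
Hunk 6: at line 2 remove [vgyzi] add [jdpd,rdmyn] -> 8 lines: ydg cop qdihc jdpd rdmyn nbez pwj dfbcs
Hunk 7: at line 3 remove [jdpd,rdmyn,nbez] add [but] -> 6 lines: ydg cop qdihc but pwj dfbcs
Final line count: 6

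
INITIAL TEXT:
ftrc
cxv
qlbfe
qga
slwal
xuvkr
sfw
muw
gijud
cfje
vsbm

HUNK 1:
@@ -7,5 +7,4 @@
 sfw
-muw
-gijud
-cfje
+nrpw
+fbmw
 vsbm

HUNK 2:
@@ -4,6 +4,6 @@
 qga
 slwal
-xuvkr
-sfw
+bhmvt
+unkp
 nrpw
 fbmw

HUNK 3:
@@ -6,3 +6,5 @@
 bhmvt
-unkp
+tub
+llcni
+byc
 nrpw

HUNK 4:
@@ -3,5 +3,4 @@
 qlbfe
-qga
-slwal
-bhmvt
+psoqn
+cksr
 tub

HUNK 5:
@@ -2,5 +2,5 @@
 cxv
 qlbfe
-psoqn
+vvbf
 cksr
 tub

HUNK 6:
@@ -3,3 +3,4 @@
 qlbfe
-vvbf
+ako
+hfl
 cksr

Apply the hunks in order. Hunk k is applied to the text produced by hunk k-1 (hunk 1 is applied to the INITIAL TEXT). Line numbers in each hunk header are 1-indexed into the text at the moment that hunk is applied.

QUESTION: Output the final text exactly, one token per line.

Answer: ftrc
cxv
qlbfe
ako
hfl
cksr
tub
llcni
byc
nrpw
fbmw
vsbm

Derivation:
Hunk 1: at line 7 remove [muw,gijud,cfje] add [nrpw,fbmw] -> 10 lines: ftrc cxv qlbfe qga slwal xuvkr sfw nrpw fbmw vsbm
Hunk 2: at line 4 remove [xuvkr,sfw] add [bhmvt,unkp] -> 10 lines: ftrc cxv qlbfe qga slwal bhmvt unkp nrpw fbmw vsbm
Hunk 3: at line 6 remove [unkp] add [tub,llcni,byc] -> 12 lines: ftrc cxv qlbfe qga slwal bhmvt tub llcni byc nrpw fbmw vsbm
Hunk 4: at line 3 remove [qga,slwal,bhmvt] add [psoqn,cksr] -> 11 lines: ftrc cxv qlbfe psoqn cksr tub llcni byc nrpw fbmw vsbm
Hunk 5: at line 2 remove [psoqn] add [vvbf] -> 11 lines: ftrc cxv qlbfe vvbf cksr tub llcni byc nrpw fbmw vsbm
Hunk 6: at line 3 remove [vvbf] add [ako,hfl] -> 12 lines: ftrc cxv qlbfe ako hfl cksr tub llcni byc nrpw fbmw vsbm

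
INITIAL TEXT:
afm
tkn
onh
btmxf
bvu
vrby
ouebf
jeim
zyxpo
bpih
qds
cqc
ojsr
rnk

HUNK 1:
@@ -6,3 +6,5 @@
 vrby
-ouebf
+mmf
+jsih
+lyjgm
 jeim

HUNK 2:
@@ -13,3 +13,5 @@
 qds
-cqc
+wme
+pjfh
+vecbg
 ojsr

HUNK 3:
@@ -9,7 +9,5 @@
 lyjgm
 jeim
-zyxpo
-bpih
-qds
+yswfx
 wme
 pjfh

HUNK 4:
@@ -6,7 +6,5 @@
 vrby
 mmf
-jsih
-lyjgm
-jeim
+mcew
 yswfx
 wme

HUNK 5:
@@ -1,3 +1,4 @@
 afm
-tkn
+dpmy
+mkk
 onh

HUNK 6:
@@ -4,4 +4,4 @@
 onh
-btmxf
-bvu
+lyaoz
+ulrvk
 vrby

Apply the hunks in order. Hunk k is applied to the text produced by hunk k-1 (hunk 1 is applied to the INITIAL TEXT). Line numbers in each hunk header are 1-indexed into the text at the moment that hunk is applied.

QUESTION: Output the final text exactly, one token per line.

Answer: afm
dpmy
mkk
onh
lyaoz
ulrvk
vrby
mmf
mcew
yswfx
wme
pjfh
vecbg
ojsr
rnk

Derivation:
Hunk 1: at line 6 remove [ouebf] add [mmf,jsih,lyjgm] -> 16 lines: afm tkn onh btmxf bvu vrby mmf jsih lyjgm jeim zyxpo bpih qds cqc ojsr rnk
Hunk 2: at line 13 remove [cqc] add [wme,pjfh,vecbg] -> 18 lines: afm tkn onh btmxf bvu vrby mmf jsih lyjgm jeim zyxpo bpih qds wme pjfh vecbg ojsr rnk
Hunk 3: at line 9 remove [zyxpo,bpih,qds] add [yswfx] -> 16 lines: afm tkn onh btmxf bvu vrby mmf jsih lyjgm jeim yswfx wme pjfh vecbg ojsr rnk
Hunk 4: at line 6 remove [jsih,lyjgm,jeim] add [mcew] -> 14 lines: afm tkn onh btmxf bvu vrby mmf mcew yswfx wme pjfh vecbg ojsr rnk
Hunk 5: at line 1 remove [tkn] add [dpmy,mkk] -> 15 lines: afm dpmy mkk onh btmxf bvu vrby mmf mcew yswfx wme pjfh vecbg ojsr rnk
Hunk 6: at line 4 remove [btmxf,bvu] add [lyaoz,ulrvk] -> 15 lines: afm dpmy mkk onh lyaoz ulrvk vrby mmf mcew yswfx wme pjfh vecbg ojsr rnk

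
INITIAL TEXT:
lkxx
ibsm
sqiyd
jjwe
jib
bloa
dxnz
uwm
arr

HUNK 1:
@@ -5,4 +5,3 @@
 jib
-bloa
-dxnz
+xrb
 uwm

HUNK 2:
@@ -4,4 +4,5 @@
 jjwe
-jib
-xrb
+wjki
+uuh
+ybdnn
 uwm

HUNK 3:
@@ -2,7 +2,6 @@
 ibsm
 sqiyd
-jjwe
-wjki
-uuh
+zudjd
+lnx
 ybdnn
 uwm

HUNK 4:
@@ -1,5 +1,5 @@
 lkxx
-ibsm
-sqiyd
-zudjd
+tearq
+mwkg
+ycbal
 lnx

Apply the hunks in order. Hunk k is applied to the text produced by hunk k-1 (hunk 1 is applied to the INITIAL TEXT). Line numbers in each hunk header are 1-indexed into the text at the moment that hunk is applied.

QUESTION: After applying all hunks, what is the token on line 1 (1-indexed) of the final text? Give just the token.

Hunk 1: at line 5 remove [bloa,dxnz] add [xrb] -> 8 lines: lkxx ibsm sqiyd jjwe jib xrb uwm arr
Hunk 2: at line 4 remove [jib,xrb] add [wjki,uuh,ybdnn] -> 9 lines: lkxx ibsm sqiyd jjwe wjki uuh ybdnn uwm arr
Hunk 3: at line 2 remove [jjwe,wjki,uuh] add [zudjd,lnx] -> 8 lines: lkxx ibsm sqiyd zudjd lnx ybdnn uwm arr
Hunk 4: at line 1 remove [ibsm,sqiyd,zudjd] add [tearq,mwkg,ycbal] -> 8 lines: lkxx tearq mwkg ycbal lnx ybdnn uwm arr
Final line 1: lkxx

Answer: lkxx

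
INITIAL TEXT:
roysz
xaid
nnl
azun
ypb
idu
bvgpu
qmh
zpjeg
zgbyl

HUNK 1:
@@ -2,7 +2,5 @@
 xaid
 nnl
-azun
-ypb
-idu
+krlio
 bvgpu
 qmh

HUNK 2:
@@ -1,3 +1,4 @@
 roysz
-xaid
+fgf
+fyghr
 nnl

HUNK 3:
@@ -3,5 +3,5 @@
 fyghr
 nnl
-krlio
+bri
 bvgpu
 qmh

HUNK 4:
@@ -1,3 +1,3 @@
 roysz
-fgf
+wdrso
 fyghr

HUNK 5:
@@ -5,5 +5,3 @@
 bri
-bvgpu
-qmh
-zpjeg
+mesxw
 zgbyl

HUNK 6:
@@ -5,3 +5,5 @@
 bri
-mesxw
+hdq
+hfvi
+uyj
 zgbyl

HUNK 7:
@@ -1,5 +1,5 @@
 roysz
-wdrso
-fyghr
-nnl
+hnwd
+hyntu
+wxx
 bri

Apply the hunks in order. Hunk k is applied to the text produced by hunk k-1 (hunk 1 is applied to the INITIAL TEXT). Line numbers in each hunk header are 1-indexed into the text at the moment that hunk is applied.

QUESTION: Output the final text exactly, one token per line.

Answer: roysz
hnwd
hyntu
wxx
bri
hdq
hfvi
uyj
zgbyl

Derivation:
Hunk 1: at line 2 remove [azun,ypb,idu] add [krlio] -> 8 lines: roysz xaid nnl krlio bvgpu qmh zpjeg zgbyl
Hunk 2: at line 1 remove [xaid] add [fgf,fyghr] -> 9 lines: roysz fgf fyghr nnl krlio bvgpu qmh zpjeg zgbyl
Hunk 3: at line 3 remove [krlio] add [bri] -> 9 lines: roysz fgf fyghr nnl bri bvgpu qmh zpjeg zgbyl
Hunk 4: at line 1 remove [fgf] add [wdrso] -> 9 lines: roysz wdrso fyghr nnl bri bvgpu qmh zpjeg zgbyl
Hunk 5: at line 5 remove [bvgpu,qmh,zpjeg] add [mesxw] -> 7 lines: roysz wdrso fyghr nnl bri mesxw zgbyl
Hunk 6: at line 5 remove [mesxw] add [hdq,hfvi,uyj] -> 9 lines: roysz wdrso fyghr nnl bri hdq hfvi uyj zgbyl
Hunk 7: at line 1 remove [wdrso,fyghr,nnl] add [hnwd,hyntu,wxx] -> 9 lines: roysz hnwd hyntu wxx bri hdq hfvi uyj zgbyl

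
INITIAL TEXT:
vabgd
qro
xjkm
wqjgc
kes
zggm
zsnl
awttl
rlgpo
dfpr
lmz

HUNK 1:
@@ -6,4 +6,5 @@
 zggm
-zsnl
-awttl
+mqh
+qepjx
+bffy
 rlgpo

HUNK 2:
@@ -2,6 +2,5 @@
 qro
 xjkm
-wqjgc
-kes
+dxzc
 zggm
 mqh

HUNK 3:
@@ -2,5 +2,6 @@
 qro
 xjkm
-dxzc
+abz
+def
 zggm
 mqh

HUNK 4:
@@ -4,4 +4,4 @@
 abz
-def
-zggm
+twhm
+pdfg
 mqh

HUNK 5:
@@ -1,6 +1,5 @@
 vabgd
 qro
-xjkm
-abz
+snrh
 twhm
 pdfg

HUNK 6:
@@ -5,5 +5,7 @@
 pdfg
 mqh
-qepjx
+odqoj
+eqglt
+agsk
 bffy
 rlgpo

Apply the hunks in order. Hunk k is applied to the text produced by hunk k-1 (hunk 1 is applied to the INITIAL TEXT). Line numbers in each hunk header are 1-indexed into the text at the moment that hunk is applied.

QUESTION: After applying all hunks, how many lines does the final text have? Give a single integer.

Answer: 13

Derivation:
Hunk 1: at line 6 remove [zsnl,awttl] add [mqh,qepjx,bffy] -> 12 lines: vabgd qro xjkm wqjgc kes zggm mqh qepjx bffy rlgpo dfpr lmz
Hunk 2: at line 2 remove [wqjgc,kes] add [dxzc] -> 11 lines: vabgd qro xjkm dxzc zggm mqh qepjx bffy rlgpo dfpr lmz
Hunk 3: at line 2 remove [dxzc] add [abz,def] -> 12 lines: vabgd qro xjkm abz def zggm mqh qepjx bffy rlgpo dfpr lmz
Hunk 4: at line 4 remove [def,zggm] add [twhm,pdfg] -> 12 lines: vabgd qro xjkm abz twhm pdfg mqh qepjx bffy rlgpo dfpr lmz
Hunk 5: at line 1 remove [xjkm,abz] add [snrh] -> 11 lines: vabgd qro snrh twhm pdfg mqh qepjx bffy rlgpo dfpr lmz
Hunk 6: at line 5 remove [qepjx] add [odqoj,eqglt,agsk] -> 13 lines: vabgd qro snrh twhm pdfg mqh odqoj eqglt agsk bffy rlgpo dfpr lmz
Final line count: 13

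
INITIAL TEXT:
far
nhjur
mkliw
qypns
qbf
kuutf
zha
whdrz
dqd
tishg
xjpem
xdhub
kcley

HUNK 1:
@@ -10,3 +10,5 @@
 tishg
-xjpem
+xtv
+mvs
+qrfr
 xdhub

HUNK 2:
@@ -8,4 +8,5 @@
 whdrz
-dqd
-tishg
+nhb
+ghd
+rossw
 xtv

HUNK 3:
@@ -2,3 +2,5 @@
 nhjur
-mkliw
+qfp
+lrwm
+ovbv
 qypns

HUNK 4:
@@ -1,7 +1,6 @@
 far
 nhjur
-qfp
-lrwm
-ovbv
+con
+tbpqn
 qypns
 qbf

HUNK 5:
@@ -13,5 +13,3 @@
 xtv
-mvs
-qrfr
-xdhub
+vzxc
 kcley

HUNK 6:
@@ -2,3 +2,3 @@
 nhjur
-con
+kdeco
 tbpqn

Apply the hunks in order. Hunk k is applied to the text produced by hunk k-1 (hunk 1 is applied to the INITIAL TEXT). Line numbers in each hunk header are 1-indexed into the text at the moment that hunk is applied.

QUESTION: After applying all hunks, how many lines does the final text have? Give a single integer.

Answer: 15

Derivation:
Hunk 1: at line 10 remove [xjpem] add [xtv,mvs,qrfr] -> 15 lines: far nhjur mkliw qypns qbf kuutf zha whdrz dqd tishg xtv mvs qrfr xdhub kcley
Hunk 2: at line 8 remove [dqd,tishg] add [nhb,ghd,rossw] -> 16 lines: far nhjur mkliw qypns qbf kuutf zha whdrz nhb ghd rossw xtv mvs qrfr xdhub kcley
Hunk 3: at line 2 remove [mkliw] add [qfp,lrwm,ovbv] -> 18 lines: far nhjur qfp lrwm ovbv qypns qbf kuutf zha whdrz nhb ghd rossw xtv mvs qrfr xdhub kcley
Hunk 4: at line 1 remove [qfp,lrwm,ovbv] add [con,tbpqn] -> 17 lines: far nhjur con tbpqn qypns qbf kuutf zha whdrz nhb ghd rossw xtv mvs qrfr xdhub kcley
Hunk 5: at line 13 remove [mvs,qrfr,xdhub] add [vzxc] -> 15 lines: far nhjur con tbpqn qypns qbf kuutf zha whdrz nhb ghd rossw xtv vzxc kcley
Hunk 6: at line 2 remove [con] add [kdeco] -> 15 lines: far nhjur kdeco tbpqn qypns qbf kuutf zha whdrz nhb ghd rossw xtv vzxc kcley
Final line count: 15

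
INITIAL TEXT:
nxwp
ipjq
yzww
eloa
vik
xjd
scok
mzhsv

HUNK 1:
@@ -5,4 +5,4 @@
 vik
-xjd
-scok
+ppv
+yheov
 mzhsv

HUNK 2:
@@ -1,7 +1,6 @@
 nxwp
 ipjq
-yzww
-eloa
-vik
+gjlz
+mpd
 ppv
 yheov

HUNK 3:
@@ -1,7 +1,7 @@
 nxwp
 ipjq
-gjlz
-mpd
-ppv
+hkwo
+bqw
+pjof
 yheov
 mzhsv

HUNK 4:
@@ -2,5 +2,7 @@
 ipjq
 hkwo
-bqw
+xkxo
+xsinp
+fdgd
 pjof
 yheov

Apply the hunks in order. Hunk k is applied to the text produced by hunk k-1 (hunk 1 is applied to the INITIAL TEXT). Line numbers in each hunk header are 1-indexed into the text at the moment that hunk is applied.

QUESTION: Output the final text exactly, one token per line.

Answer: nxwp
ipjq
hkwo
xkxo
xsinp
fdgd
pjof
yheov
mzhsv

Derivation:
Hunk 1: at line 5 remove [xjd,scok] add [ppv,yheov] -> 8 lines: nxwp ipjq yzww eloa vik ppv yheov mzhsv
Hunk 2: at line 1 remove [yzww,eloa,vik] add [gjlz,mpd] -> 7 lines: nxwp ipjq gjlz mpd ppv yheov mzhsv
Hunk 3: at line 1 remove [gjlz,mpd,ppv] add [hkwo,bqw,pjof] -> 7 lines: nxwp ipjq hkwo bqw pjof yheov mzhsv
Hunk 4: at line 2 remove [bqw] add [xkxo,xsinp,fdgd] -> 9 lines: nxwp ipjq hkwo xkxo xsinp fdgd pjof yheov mzhsv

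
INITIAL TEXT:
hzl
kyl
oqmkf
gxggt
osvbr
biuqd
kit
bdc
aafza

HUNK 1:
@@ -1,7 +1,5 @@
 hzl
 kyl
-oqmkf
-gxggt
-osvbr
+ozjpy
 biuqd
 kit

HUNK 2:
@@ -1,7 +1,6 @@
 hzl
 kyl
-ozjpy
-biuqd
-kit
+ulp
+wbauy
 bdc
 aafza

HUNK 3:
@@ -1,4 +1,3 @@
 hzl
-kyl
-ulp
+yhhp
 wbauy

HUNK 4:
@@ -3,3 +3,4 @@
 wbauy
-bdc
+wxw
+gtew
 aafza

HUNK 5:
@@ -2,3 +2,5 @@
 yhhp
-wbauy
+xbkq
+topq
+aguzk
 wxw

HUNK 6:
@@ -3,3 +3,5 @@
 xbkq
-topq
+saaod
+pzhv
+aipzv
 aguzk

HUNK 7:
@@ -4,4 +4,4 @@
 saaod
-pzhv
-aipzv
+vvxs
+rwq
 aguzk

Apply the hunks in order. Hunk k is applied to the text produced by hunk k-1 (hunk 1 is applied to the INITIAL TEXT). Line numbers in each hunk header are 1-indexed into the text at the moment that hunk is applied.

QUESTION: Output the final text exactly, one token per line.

Answer: hzl
yhhp
xbkq
saaod
vvxs
rwq
aguzk
wxw
gtew
aafza

Derivation:
Hunk 1: at line 1 remove [oqmkf,gxggt,osvbr] add [ozjpy] -> 7 lines: hzl kyl ozjpy biuqd kit bdc aafza
Hunk 2: at line 1 remove [ozjpy,biuqd,kit] add [ulp,wbauy] -> 6 lines: hzl kyl ulp wbauy bdc aafza
Hunk 3: at line 1 remove [kyl,ulp] add [yhhp] -> 5 lines: hzl yhhp wbauy bdc aafza
Hunk 4: at line 3 remove [bdc] add [wxw,gtew] -> 6 lines: hzl yhhp wbauy wxw gtew aafza
Hunk 5: at line 2 remove [wbauy] add [xbkq,topq,aguzk] -> 8 lines: hzl yhhp xbkq topq aguzk wxw gtew aafza
Hunk 6: at line 3 remove [topq] add [saaod,pzhv,aipzv] -> 10 lines: hzl yhhp xbkq saaod pzhv aipzv aguzk wxw gtew aafza
Hunk 7: at line 4 remove [pzhv,aipzv] add [vvxs,rwq] -> 10 lines: hzl yhhp xbkq saaod vvxs rwq aguzk wxw gtew aafza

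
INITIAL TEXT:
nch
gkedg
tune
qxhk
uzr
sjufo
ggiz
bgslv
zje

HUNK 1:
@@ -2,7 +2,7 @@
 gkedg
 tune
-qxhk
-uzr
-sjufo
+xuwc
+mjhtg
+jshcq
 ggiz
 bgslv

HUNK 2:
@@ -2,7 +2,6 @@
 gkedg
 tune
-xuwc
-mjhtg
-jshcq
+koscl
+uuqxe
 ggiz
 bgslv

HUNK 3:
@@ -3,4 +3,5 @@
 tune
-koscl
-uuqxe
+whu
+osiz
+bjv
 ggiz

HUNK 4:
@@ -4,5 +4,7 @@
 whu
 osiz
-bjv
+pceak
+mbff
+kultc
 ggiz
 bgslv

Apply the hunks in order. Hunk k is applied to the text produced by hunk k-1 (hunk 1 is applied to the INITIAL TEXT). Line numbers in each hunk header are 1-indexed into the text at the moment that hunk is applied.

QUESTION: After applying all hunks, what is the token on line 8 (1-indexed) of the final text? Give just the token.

Answer: kultc

Derivation:
Hunk 1: at line 2 remove [qxhk,uzr,sjufo] add [xuwc,mjhtg,jshcq] -> 9 lines: nch gkedg tune xuwc mjhtg jshcq ggiz bgslv zje
Hunk 2: at line 2 remove [xuwc,mjhtg,jshcq] add [koscl,uuqxe] -> 8 lines: nch gkedg tune koscl uuqxe ggiz bgslv zje
Hunk 3: at line 3 remove [koscl,uuqxe] add [whu,osiz,bjv] -> 9 lines: nch gkedg tune whu osiz bjv ggiz bgslv zje
Hunk 4: at line 4 remove [bjv] add [pceak,mbff,kultc] -> 11 lines: nch gkedg tune whu osiz pceak mbff kultc ggiz bgslv zje
Final line 8: kultc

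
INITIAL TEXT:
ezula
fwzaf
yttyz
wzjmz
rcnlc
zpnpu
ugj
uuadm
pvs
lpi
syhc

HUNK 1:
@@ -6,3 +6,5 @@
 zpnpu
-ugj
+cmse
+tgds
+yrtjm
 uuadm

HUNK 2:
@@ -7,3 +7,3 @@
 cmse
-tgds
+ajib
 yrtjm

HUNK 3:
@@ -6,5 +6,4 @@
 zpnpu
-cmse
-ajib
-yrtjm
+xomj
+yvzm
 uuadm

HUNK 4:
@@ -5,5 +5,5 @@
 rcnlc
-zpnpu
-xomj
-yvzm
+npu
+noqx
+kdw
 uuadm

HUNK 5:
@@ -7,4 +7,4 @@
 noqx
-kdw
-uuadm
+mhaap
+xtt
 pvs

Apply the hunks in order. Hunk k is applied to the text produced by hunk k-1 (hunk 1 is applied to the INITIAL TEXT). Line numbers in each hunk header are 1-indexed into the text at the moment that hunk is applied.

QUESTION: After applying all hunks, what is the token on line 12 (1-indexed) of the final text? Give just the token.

Hunk 1: at line 6 remove [ugj] add [cmse,tgds,yrtjm] -> 13 lines: ezula fwzaf yttyz wzjmz rcnlc zpnpu cmse tgds yrtjm uuadm pvs lpi syhc
Hunk 2: at line 7 remove [tgds] add [ajib] -> 13 lines: ezula fwzaf yttyz wzjmz rcnlc zpnpu cmse ajib yrtjm uuadm pvs lpi syhc
Hunk 3: at line 6 remove [cmse,ajib,yrtjm] add [xomj,yvzm] -> 12 lines: ezula fwzaf yttyz wzjmz rcnlc zpnpu xomj yvzm uuadm pvs lpi syhc
Hunk 4: at line 5 remove [zpnpu,xomj,yvzm] add [npu,noqx,kdw] -> 12 lines: ezula fwzaf yttyz wzjmz rcnlc npu noqx kdw uuadm pvs lpi syhc
Hunk 5: at line 7 remove [kdw,uuadm] add [mhaap,xtt] -> 12 lines: ezula fwzaf yttyz wzjmz rcnlc npu noqx mhaap xtt pvs lpi syhc
Final line 12: syhc

Answer: syhc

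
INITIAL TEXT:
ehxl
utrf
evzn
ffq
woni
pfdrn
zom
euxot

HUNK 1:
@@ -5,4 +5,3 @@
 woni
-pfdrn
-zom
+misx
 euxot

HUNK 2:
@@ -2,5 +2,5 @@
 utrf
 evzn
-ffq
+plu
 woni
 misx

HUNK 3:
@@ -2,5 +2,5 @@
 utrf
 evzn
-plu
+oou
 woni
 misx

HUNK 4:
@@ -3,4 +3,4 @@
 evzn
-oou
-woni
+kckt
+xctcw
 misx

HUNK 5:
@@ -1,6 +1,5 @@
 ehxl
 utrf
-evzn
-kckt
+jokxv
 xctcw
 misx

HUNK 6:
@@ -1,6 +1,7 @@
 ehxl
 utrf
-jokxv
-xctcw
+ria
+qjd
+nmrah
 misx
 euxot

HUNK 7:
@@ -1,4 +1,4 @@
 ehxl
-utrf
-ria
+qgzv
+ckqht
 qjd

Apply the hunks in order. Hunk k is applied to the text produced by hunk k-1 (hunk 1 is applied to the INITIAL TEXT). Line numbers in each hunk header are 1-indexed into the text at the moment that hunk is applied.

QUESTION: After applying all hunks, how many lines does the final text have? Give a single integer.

Hunk 1: at line 5 remove [pfdrn,zom] add [misx] -> 7 lines: ehxl utrf evzn ffq woni misx euxot
Hunk 2: at line 2 remove [ffq] add [plu] -> 7 lines: ehxl utrf evzn plu woni misx euxot
Hunk 3: at line 2 remove [plu] add [oou] -> 7 lines: ehxl utrf evzn oou woni misx euxot
Hunk 4: at line 3 remove [oou,woni] add [kckt,xctcw] -> 7 lines: ehxl utrf evzn kckt xctcw misx euxot
Hunk 5: at line 1 remove [evzn,kckt] add [jokxv] -> 6 lines: ehxl utrf jokxv xctcw misx euxot
Hunk 6: at line 1 remove [jokxv,xctcw] add [ria,qjd,nmrah] -> 7 lines: ehxl utrf ria qjd nmrah misx euxot
Hunk 7: at line 1 remove [utrf,ria] add [qgzv,ckqht] -> 7 lines: ehxl qgzv ckqht qjd nmrah misx euxot
Final line count: 7

Answer: 7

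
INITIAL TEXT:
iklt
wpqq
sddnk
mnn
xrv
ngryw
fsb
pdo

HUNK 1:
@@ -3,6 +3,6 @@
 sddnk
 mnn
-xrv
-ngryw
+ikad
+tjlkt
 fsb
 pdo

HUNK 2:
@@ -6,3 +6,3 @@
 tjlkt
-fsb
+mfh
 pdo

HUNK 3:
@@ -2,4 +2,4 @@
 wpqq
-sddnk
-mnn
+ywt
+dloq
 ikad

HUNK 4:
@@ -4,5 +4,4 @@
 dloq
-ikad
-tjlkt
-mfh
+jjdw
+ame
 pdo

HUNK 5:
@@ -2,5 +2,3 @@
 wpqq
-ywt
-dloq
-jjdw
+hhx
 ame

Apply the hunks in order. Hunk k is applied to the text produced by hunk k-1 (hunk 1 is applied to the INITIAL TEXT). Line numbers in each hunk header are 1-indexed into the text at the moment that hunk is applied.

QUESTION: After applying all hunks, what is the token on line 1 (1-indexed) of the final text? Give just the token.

Hunk 1: at line 3 remove [xrv,ngryw] add [ikad,tjlkt] -> 8 lines: iklt wpqq sddnk mnn ikad tjlkt fsb pdo
Hunk 2: at line 6 remove [fsb] add [mfh] -> 8 lines: iklt wpqq sddnk mnn ikad tjlkt mfh pdo
Hunk 3: at line 2 remove [sddnk,mnn] add [ywt,dloq] -> 8 lines: iklt wpqq ywt dloq ikad tjlkt mfh pdo
Hunk 4: at line 4 remove [ikad,tjlkt,mfh] add [jjdw,ame] -> 7 lines: iklt wpqq ywt dloq jjdw ame pdo
Hunk 5: at line 2 remove [ywt,dloq,jjdw] add [hhx] -> 5 lines: iklt wpqq hhx ame pdo
Final line 1: iklt

Answer: iklt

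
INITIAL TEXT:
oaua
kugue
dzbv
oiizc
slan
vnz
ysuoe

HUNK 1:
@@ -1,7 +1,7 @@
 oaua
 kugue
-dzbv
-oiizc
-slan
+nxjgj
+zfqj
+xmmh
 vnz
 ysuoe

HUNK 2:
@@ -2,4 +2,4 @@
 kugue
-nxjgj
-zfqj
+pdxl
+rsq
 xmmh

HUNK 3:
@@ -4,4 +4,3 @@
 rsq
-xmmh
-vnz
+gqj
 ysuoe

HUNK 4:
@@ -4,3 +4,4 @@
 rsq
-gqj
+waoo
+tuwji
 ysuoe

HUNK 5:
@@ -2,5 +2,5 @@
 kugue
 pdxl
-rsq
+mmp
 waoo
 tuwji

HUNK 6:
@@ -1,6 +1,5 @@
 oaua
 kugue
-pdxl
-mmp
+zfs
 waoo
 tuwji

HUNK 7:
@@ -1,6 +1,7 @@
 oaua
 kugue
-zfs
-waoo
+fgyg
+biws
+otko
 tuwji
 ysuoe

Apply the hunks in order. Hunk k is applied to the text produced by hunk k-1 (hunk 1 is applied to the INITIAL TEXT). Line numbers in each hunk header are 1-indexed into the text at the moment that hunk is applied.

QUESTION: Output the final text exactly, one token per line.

Hunk 1: at line 1 remove [dzbv,oiizc,slan] add [nxjgj,zfqj,xmmh] -> 7 lines: oaua kugue nxjgj zfqj xmmh vnz ysuoe
Hunk 2: at line 2 remove [nxjgj,zfqj] add [pdxl,rsq] -> 7 lines: oaua kugue pdxl rsq xmmh vnz ysuoe
Hunk 3: at line 4 remove [xmmh,vnz] add [gqj] -> 6 lines: oaua kugue pdxl rsq gqj ysuoe
Hunk 4: at line 4 remove [gqj] add [waoo,tuwji] -> 7 lines: oaua kugue pdxl rsq waoo tuwji ysuoe
Hunk 5: at line 2 remove [rsq] add [mmp] -> 7 lines: oaua kugue pdxl mmp waoo tuwji ysuoe
Hunk 6: at line 1 remove [pdxl,mmp] add [zfs] -> 6 lines: oaua kugue zfs waoo tuwji ysuoe
Hunk 7: at line 1 remove [zfs,waoo] add [fgyg,biws,otko] -> 7 lines: oaua kugue fgyg biws otko tuwji ysuoe

Answer: oaua
kugue
fgyg
biws
otko
tuwji
ysuoe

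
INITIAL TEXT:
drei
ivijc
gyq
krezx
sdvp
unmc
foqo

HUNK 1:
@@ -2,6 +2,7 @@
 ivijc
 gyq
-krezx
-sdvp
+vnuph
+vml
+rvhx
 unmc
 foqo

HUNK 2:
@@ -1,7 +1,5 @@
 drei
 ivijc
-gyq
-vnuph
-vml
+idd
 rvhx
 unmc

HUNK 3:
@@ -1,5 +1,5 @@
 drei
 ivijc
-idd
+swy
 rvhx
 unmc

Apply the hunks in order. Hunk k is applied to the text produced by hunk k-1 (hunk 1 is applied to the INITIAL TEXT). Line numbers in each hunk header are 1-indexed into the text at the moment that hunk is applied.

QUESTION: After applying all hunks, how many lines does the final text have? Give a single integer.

Hunk 1: at line 2 remove [krezx,sdvp] add [vnuph,vml,rvhx] -> 8 lines: drei ivijc gyq vnuph vml rvhx unmc foqo
Hunk 2: at line 1 remove [gyq,vnuph,vml] add [idd] -> 6 lines: drei ivijc idd rvhx unmc foqo
Hunk 3: at line 1 remove [idd] add [swy] -> 6 lines: drei ivijc swy rvhx unmc foqo
Final line count: 6

Answer: 6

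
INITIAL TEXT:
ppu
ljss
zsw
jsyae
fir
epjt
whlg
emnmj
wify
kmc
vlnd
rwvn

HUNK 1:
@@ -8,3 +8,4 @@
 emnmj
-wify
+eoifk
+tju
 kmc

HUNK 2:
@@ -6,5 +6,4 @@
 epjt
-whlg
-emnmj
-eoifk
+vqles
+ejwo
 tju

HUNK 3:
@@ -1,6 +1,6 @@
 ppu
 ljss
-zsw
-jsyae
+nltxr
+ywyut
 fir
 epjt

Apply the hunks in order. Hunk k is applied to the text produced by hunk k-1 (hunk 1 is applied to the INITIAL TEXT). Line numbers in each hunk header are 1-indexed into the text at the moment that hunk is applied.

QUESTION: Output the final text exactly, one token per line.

Answer: ppu
ljss
nltxr
ywyut
fir
epjt
vqles
ejwo
tju
kmc
vlnd
rwvn

Derivation:
Hunk 1: at line 8 remove [wify] add [eoifk,tju] -> 13 lines: ppu ljss zsw jsyae fir epjt whlg emnmj eoifk tju kmc vlnd rwvn
Hunk 2: at line 6 remove [whlg,emnmj,eoifk] add [vqles,ejwo] -> 12 lines: ppu ljss zsw jsyae fir epjt vqles ejwo tju kmc vlnd rwvn
Hunk 3: at line 1 remove [zsw,jsyae] add [nltxr,ywyut] -> 12 lines: ppu ljss nltxr ywyut fir epjt vqles ejwo tju kmc vlnd rwvn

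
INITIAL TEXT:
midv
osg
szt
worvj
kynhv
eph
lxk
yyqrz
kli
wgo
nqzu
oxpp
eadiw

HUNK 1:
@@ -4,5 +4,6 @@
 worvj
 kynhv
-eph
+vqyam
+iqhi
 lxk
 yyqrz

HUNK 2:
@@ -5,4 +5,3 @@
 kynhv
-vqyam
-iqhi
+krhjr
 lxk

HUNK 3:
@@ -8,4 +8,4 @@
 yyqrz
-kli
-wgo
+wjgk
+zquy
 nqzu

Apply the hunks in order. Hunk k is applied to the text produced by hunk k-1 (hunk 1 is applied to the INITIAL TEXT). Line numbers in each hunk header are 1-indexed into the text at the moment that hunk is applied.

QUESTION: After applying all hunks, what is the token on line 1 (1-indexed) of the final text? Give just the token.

Hunk 1: at line 4 remove [eph] add [vqyam,iqhi] -> 14 lines: midv osg szt worvj kynhv vqyam iqhi lxk yyqrz kli wgo nqzu oxpp eadiw
Hunk 2: at line 5 remove [vqyam,iqhi] add [krhjr] -> 13 lines: midv osg szt worvj kynhv krhjr lxk yyqrz kli wgo nqzu oxpp eadiw
Hunk 3: at line 8 remove [kli,wgo] add [wjgk,zquy] -> 13 lines: midv osg szt worvj kynhv krhjr lxk yyqrz wjgk zquy nqzu oxpp eadiw
Final line 1: midv

Answer: midv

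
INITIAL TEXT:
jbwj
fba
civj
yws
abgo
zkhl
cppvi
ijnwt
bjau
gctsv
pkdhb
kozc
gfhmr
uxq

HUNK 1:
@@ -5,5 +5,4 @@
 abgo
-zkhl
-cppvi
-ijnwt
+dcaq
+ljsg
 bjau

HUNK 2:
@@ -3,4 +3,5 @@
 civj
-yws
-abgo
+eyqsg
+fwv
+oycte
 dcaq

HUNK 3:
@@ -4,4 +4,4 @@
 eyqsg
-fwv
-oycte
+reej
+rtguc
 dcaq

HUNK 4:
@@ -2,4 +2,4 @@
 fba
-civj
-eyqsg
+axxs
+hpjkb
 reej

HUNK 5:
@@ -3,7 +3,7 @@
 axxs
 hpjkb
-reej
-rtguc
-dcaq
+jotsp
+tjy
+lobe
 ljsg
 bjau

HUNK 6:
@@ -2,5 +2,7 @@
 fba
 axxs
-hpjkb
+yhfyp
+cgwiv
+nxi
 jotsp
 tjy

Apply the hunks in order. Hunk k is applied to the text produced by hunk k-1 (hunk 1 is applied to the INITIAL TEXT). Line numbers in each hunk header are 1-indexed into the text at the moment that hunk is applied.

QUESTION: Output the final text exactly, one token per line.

Hunk 1: at line 5 remove [zkhl,cppvi,ijnwt] add [dcaq,ljsg] -> 13 lines: jbwj fba civj yws abgo dcaq ljsg bjau gctsv pkdhb kozc gfhmr uxq
Hunk 2: at line 3 remove [yws,abgo] add [eyqsg,fwv,oycte] -> 14 lines: jbwj fba civj eyqsg fwv oycte dcaq ljsg bjau gctsv pkdhb kozc gfhmr uxq
Hunk 3: at line 4 remove [fwv,oycte] add [reej,rtguc] -> 14 lines: jbwj fba civj eyqsg reej rtguc dcaq ljsg bjau gctsv pkdhb kozc gfhmr uxq
Hunk 4: at line 2 remove [civj,eyqsg] add [axxs,hpjkb] -> 14 lines: jbwj fba axxs hpjkb reej rtguc dcaq ljsg bjau gctsv pkdhb kozc gfhmr uxq
Hunk 5: at line 3 remove [reej,rtguc,dcaq] add [jotsp,tjy,lobe] -> 14 lines: jbwj fba axxs hpjkb jotsp tjy lobe ljsg bjau gctsv pkdhb kozc gfhmr uxq
Hunk 6: at line 2 remove [hpjkb] add [yhfyp,cgwiv,nxi] -> 16 lines: jbwj fba axxs yhfyp cgwiv nxi jotsp tjy lobe ljsg bjau gctsv pkdhb kozc gfhmr uxq

Answer: jbwj
fba
axxs
yhfyp
cgwiv
nxi
jotsp
tjy
lobe
ljsg
bjau
gctsv
pkdhb
kozc
gfhmr
uxq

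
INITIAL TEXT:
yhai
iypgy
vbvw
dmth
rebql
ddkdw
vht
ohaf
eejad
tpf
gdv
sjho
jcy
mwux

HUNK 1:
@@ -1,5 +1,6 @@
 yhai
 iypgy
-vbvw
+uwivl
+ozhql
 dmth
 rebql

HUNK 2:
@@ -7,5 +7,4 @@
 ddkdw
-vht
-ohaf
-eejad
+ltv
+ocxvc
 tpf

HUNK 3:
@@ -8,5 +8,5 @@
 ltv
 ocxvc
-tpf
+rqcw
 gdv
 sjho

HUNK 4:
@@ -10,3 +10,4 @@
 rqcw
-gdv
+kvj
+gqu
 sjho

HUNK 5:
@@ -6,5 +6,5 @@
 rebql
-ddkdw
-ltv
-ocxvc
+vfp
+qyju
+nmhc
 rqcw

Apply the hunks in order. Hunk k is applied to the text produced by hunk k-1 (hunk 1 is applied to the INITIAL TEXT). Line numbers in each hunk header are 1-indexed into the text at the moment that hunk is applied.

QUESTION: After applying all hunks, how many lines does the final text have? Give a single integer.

Answer: 15

Derivation:
Hunk 1: at line 1 remove [vbvw] add [uwivl,ozhql] -> 15 lines: yhai iypgy uwivl ozhql dmth rebql ddkdw vht ohaf eejad tpf gdv sjho jcy mwux
Hunk 2: at line 7 remove [vht,ohaf,eejad] add [ltv,ocxvc] -> 14 lines: yhai iypgy uwivl ozhql dmth rebql ddkdw ltv ocxvc tpf gdv sjho jcy mwux
Hunk 3: at line 8 remove [tpf] add [rqcw] -> 14 lines: yhai iypgy uwivl ozhql dmth rebql ddkdw ltv ocxvc rqcw gdv sjho jcy mwux
Hunk 4: at line 10 remove [gdv] add [kvj,gqu] -> 15 lines: yhai iypgy uwivl ozhql dmth rebql ddkdw ltv ocxvc rqcw kvj gqu sjho jcy mwux
Hunk 5: at line 6 remove [ddkdw,ltv,ocxvc] add [vfp,qyju,nmhc] -> 15 lines: yhai iypgy uwivl ozhql dmth rebql vfp qyju nmhc rqcw kvj gqu sjho jcy mwux
Final line count: 15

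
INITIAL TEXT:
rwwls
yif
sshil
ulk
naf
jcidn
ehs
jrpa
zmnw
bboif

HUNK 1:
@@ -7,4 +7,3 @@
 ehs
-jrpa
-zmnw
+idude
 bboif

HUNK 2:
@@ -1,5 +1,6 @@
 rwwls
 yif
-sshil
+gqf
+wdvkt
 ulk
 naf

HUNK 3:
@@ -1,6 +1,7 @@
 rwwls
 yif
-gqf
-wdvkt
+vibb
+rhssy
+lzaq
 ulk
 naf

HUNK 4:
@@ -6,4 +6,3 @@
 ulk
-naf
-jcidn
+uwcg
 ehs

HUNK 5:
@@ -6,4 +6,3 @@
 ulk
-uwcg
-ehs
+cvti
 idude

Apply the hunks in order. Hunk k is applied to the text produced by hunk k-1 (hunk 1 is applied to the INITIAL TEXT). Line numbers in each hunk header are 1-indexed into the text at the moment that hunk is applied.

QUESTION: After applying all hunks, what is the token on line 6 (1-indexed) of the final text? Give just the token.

Hunk 1: at line 7 remove [jrpa,zmnw] add [idude] -> 9 lines: rwwls yif sshil ulk naf jcidn ehs idude bboif
Hunk 2: at line 1 remove [sshil] add [gqf,wdvkt] -> 10 lines: rwwls yif gqf wdvkt ulk naf jcidn ehs idude bboif
Hunk 3: at line 1 remove [gqf,wdvkt] add [vibb,rhssy,lzaq] -> 11 lines: rwwls yif vibb rhssy lzaq ulk naf jcidn ehs idude bboif
Hunk 4: at line 6 remove [naf,jcidn] add [uwcg] -> 10 lines: rwwls yif vibb rhssy lzaq ulk uwcg ehs idude bboif
Hunk 5: at line 6 remove [uwcg,ehs] add [cvti] -> 9 lines: rwwls yif vibb rhssy lzaq ulk cvti idude bboif
Final line 6: ulk

Answer: ulk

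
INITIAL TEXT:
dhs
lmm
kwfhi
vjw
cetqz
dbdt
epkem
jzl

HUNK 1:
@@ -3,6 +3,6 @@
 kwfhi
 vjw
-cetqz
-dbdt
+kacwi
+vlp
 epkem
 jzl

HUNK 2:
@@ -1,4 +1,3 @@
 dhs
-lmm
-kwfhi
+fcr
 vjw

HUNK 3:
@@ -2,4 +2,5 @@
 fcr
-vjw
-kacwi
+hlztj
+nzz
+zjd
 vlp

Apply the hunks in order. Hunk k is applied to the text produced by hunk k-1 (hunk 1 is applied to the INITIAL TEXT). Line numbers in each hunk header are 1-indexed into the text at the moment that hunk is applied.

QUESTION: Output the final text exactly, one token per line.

Answer: dhs
fcr
hlztj
nzz
zjd
vlp
epkem
jzl

Derivation:
Hunk 1: at line 3 remove [cetqz,dbdt] add [kacwi,vlp] -> 8 lines: dhs lmm kwfhi vjw kacwi vlp epkem jzl
Hunk 2: at line 1 remove [lmm,kwfhi] add [fcr] -> 7 lines: dhs fcr vjw kacwi vlp epkem jzl
Hunk 3: at line 2 remove [vjw,kacwi] add [hlztj,nzz,zjd] -> 8 lines: dhs fcr hlztj nzz zjd vlp epkem jzl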